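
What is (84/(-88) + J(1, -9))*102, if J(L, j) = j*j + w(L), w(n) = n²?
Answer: 90933/11 ≈ 8266.6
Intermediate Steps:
J(L, j) = L² + j² (J(L, j) = j*j + L² = j² + L² = L² + j²)
(84/(-88) + J(1, -9))*102 = (84/(-88) + (1² + (-9)²))*102 = (84*(-1/88) + (1 + 81))*102 = (-21/22 + 82)*102 = (1783/22)*102 = 90933/11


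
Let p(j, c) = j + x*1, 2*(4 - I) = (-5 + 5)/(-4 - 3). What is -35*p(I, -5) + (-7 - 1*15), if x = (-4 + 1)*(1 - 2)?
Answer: -267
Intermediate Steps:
x = 3 (x = -3*(-1) = 3)
I = 4 (I = 4 - (-5 + 5)/(2*(-4 - 3)) = 4 - 0/(-7) = 4 - 0*(-1)/7 = 4 - ½*0 = 4 + 0 = 4)
p(j, c) = 3 + j (p(j, c) = j + 3*1 = j + 3 = 3 + j)
-35*p(I, -5) + (-7 - 1*15) = -35*(3 + 4) + (-7 - 1*15) = -35*7 + (-7 - 15) = -245 - 22 = -267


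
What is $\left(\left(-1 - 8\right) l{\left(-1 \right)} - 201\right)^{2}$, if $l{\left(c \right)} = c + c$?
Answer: $33489$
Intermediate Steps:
$l{\left(c \right)} = 2 c$
$\left(\left(-1 - 8\right) l{\left(-1 \right)} - 201\right)^{2} = \left(\left(-1 - 8\right) 2 \left(-1\right) - 201\right)^{2} = \left(\left(-9\right) \left(-2\right) - 201\right)^{2} = \left(18 - 201\right)^{2} = \left(-183\right)^{2} = 33489$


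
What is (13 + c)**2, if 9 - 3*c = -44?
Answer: 8464/9 ≈ 940.44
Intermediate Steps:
c = 53/3 (c = 3 - 1/3*(-44) = 3 + 44/3 = 53/3 ≈ 17.667)
(13 + c)**2 = (13 + 53/3)**2 = (92/3)**2 = 8464/9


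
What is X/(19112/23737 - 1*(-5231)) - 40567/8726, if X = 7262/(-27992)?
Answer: -35255660373497955/7583444944648732 ≈ -4.6490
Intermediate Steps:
X = -3631/13996 (X = 7262*(-1/27992) = -3631/13996 ≈ -0.25943)
X/(19112/23737 - 1*(-5231)) - 40567/8726 = -3631/(13996*(19112/23737 - 1*(-5231))) - 40567/8726 = -3631/(13996*(19112*(1/23737) + 5231)) - 40567*1/8726 = -3631/(13996*(19112/23737 + 5231)) - 40567/8726 = -3631/(13996*124187359/23737) - 40567/8726 = -3631/13996*23737/124187359 - 40567/8726 = -86189047/1738126276564 - 40567/8726 = -35255660373497955/7583444944648732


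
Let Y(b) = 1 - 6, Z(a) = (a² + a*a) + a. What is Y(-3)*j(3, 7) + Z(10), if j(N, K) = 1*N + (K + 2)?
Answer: 150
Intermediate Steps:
Z(a) = a + 2*a² (Z(a) = (a² + a²) + a = 2*a² + a = a + 2*a²)
Y(b) = -5
j(N, K) = 2 + K + N (j(N, K) = N + (2 + K) = 2 + K + N)
Y(-3)*j(3, 7) + Z(10) = -5*(2 + 7 + 3) + 10*(1 + 2*10) = -5*12 + 10*(1 + 20) = -60 + 10*21 = -60 + 210 = 150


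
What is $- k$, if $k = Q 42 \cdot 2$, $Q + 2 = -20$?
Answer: $1848$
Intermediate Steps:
$Q = -22$ ($Q = -2 - 20 = -22$)
$k = -1848$ ($k = \left(-22\right) 42 \cdot 2 = \left(-924\right) 2 = -1848$)
$- k = \left(-1\right) \left(-1848\right) = 1848$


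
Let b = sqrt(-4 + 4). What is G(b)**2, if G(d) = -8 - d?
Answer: 64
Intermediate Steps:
b = 0 (b = sqrt(0) = 0)
G(b)**2 = (-8 - 1*0)**2 = (-8 + 0)**2 = (-8)**2 = 64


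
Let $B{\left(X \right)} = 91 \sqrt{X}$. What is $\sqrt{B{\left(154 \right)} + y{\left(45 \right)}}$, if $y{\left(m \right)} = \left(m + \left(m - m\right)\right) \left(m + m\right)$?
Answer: $\sqrt{4050 + 91 \sqrt{154}} \approx 71.967$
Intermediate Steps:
$y{\left(m \right)} = 2 m^{2}$ ($y{\left(m \right)} = \left(m + 0\right) 2 m = m 2 m = 2 m^{2}$)
$\sqrt{B{\left(154 \right)} + y{\left(45 \right)}} = \sqrt{91 \sqrt{154} + 2 \cdot 45^{2}} = \sqrt{91 \sqrt{154} + 2 \cdot 2025} = \sqrt{91 \sqrt{154} + 4050} = \sqrt{4050 + 91 \sqrt{154}}$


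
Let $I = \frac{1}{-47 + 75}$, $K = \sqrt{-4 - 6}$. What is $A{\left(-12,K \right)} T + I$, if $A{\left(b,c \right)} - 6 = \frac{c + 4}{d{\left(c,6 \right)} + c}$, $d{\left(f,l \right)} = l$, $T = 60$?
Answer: $\frac{260423}{644} + \frac{60 i \sqrt{10}}{23} \approx 404.38 + 8.2494 i$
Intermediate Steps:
$K = i \sqrt{10}$ ($K = \sqrt{-10} = i \sqrt{10} \approx 3.1623 i$)
$I = \frac{1}{28} \approx 0.035714$
$A{\left(b,c \right)} = 6 + \frac{4 + c}{6 + c}$ ($A{\left(b,c \right)} = 6 + \frac{c + 4}{6 + c} = 6 + \frac{4 + c}{6 + c}$)
$A{\left(-12,K \right)} T + I = \frac{40 + 7 i \sqrt{10}}{6 + i \sqrt{10}} \cdot 60 + \frac{1}{28} = \frac{60 \left(40 + 7 i \sqrt{10}\right)}{6 + i \sqrt{10}} + \frac{1}{28} = \frac{1}{28} + \frac{60 \left(40 + 7 i \sqrt{10}\right)}{6 + i \sqrt{10}}$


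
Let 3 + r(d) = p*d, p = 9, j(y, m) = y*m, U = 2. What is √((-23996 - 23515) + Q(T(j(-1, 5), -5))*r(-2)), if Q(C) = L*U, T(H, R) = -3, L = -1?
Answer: I*√47469 ≈ 217.87*I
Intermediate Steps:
j(y, m) = m*y
r(d) = -3 + 9*d
Q(C) = -2 (Q(C) = -1*2 = -2)
√((-23996 - 23515) + Q(T(j(-1, 5), -5))*r(-2)) = √((-23996 - 23515) - 2*(-3 + 9*(-2))) = √(-47511 - 2*(-3 - 18)) = √(-47511 - 2*(-21)) = √(-47511 + 42) = √(-47469) = I*√47469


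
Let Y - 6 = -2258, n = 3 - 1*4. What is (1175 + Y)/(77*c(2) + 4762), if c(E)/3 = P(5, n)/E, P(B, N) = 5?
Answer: -2154/10679 ≈ -0.20170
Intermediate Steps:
n = -1 (n = 3 - 4 = -1)
Y = -2252 (Y = 6 - 2258 = -2252)
c(E) = 15/E (c(E) = 3*(5/E) = 15/E)
(1175 + Y)/(77*c(2) + 4762) = (1175 - 2252)/(77*(15/2) + 4762) = -1077/(77*(15*(½)) + 4762) = -1077/(77*(15/2) + 4762) = -1077/(1155/2 + 4762) = -1077/10679/2 = -1077*2/10679 = -2154/10679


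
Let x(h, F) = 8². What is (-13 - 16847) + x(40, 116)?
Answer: -16796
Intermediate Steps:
x(h, F) = 64
(-13 - 16847) + x(40, 116) = (-13 - 16847) + 64 = -16860 + 64 = -16796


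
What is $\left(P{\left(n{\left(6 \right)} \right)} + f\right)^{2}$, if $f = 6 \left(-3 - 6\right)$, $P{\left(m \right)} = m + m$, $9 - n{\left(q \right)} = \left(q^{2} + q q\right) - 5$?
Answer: $28900$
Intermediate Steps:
$n{\left(q \right)} = 14 - 2 q^{2}$ ($n{\left(q \right)} = 9 - \left(\left(q^{2} + q q\right) - 5\right) = 9 - \left(\left(q^{2} + q^{2}\right) - 5\right) = 9 - \left(2 q^{2} - 5\right) = 9 - \left(-5 + 2 q^{2}\right) = 14 - 2 q^{2}$)
$P{\left(m \right)} = 2 m$
$f = -54$ ($f = 6 \left(-9\right) = -54$)
$\left(P{\left(n{\left(6 \right)} \right)} + f\right)^{2} = \left(2 \left(14 - 2 \cdot 6^{2}\right) - 54\right)^{2} = \left(2 \left(14 - 72\right) - 54\right)^{2} = \left(2 \left(-58\right) - 54\right)^{2} = \left(-116 - 54\right)^{2} = \left(-170\right)^{2} = 28900$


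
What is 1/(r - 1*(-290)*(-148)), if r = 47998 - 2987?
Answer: 1/2091 ≈ 0.00047824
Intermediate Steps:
r = 45011
1/(r - 1*(-290)*(-148)) = 1/(45011 - 1*(-290)*(-148)) = 1/(45011 + 290*(-148)) = 1/(45011 - 42920) = 1/2091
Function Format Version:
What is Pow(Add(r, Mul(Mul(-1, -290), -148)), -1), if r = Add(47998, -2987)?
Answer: Rational(1, 2091) ≈ 0.00047824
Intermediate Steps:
r = 45011
Pow(Add(r, Mul(Mul(-1, -290), -148)), -1) = Pow(Add(45011, Mul(Mul(-1, -290), -148)), -1) = Pow(Add(45011, Mul(290, -148)), -1) = Pow(Add(45011, -42920), -1) = Pow(2091, -1) = Rational(1, 2091)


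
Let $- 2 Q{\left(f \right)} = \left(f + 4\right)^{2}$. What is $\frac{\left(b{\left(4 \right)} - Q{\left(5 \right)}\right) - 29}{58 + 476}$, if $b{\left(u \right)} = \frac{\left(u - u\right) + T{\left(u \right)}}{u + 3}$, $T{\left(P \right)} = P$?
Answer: $\frac{169}{7476} \approx 0.022606$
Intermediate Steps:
$Q{\left(f \right)} = - \frac{\left(4 + f\right)^{2}}{2}$ ($Q{\left(f \right)} = - \frac{\left(f + 4\right)^{2}}{2} = - \frac{\left(4 + f\right)^{2}}{2}$)
$b{\left(u \right)} = \frac{u}{3 + u}$ ($b{\left(u \right)} = \frac{\left(u - u\right) + u}{u + 3} = \frac{0 + u}{3 + u} = \frac{u}{3 + u}$)
$\frac{\left(b{\left(4 \right)} - Q{\left(5 \right)}\right) - 29}{58 + 476} = \frac{\left(\frac{4}{3 + 4} - - \frac{\left(4 + 5\right)^{2}}{2}\right) - 29}{58 + 476} = \frac{\left(\frac{4}{7} - - \frac{9^{2}}{2}\right) - 29}{534} = \left(\left(4 \cdot \frac{1}{7} - \left(- \frac{1}{2}\right) 81\right) - 29\right) \frac{1}{534} = \left(\left(\frac{4}{7} - - \frac{81}{2}\right) - 29\right) \frac{1}{534} = \left(\left(\frac{4}{7} + \frac{81}{2}\right) - 29\right) \frac{1}{534} = \left(\frac{575}{14} - 29\right) \frac{1}{534} = \frac{169}{14} \cdot \frac{1}{534} = \frac{169}{7476}$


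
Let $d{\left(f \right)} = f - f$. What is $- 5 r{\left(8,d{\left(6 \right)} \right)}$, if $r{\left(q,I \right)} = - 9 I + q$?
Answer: $-40$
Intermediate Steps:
$d{\left(f \right)} = 0$
$r{\left(q,I \right)} = q - 9 I$
$- 5 r{\left(8,d{\left(6 \right)} \right)} = - 5 \left(8 - 0\right) = - 5 \left(8 + 0\right) = \left(-5\right) 8 = -40$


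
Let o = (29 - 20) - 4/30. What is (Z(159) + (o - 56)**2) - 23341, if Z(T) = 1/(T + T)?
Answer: -503698781/23850 ≈ -21119.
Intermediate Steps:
Z(T) = 1/(2*T)
o = 133/15 (o = 9 - 4*1/30 = 9 - 2/15 = 133/15 ≈ 8.8667)
(Z(159) + (o - 56)**2) - 23341 = ((1/2)/159 + (133/15 - 56)**2) - 23341 = ((1/2)*(1/159) + (-707/15)**2) - 23341 = (1/318 + 499849/225) - 23341 = 52984069/23850 - 23341 = -503698781/23850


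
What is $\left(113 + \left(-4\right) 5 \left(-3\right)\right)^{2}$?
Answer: $29929$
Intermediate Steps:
$\left(113 + \left(-4\right) 5 \left(-3\right)\right)^{2} = \left(113 - -60\right)^{2} = \left(113 + 60\right)^{2} = 173^{2} = 29929$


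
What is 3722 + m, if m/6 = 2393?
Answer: 18080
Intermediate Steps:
m = 14358 (m = 6*2393 = 14358)
3722 + m = 3722 + 14358 = 18080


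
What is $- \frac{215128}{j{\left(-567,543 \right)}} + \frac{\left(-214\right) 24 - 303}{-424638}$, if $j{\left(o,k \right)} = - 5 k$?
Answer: $\frac{3383936687}{42699710} \approx 79.25$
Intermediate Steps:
$- \frac{215128}{j{\left(-567,543 \right)}} + \frac{\left(-214\right) 24 - 303}{-424638} = - \frac{215128}{\left(-5\right) 543} + \frac{\left(-214\right) 24 - 303}{-424638} = - \frac{215128}{-2715} + \left(-5136 - 303\right) \left(- \frac{1}{424638}\right) = \left(-215128\right) \left(- \frac{1}{2715}\right) - - \frac{1813}{141546} = \frac{215128}{2715} + \frac{1813}{141546} = \frac{3383936687}{42699710}$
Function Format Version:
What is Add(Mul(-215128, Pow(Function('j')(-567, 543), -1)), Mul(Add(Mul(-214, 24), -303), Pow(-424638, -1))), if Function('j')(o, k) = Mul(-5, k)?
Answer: Rational(3383936687, 42699710) ≈ 79.250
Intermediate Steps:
Add(Mul(-215128, Pow(Function('j')(-567, 543), -1)), Mul(Add(Mul(-214, 24), -303), Pow(-424638, -1))) = Add(Mul(-215128, Pow(Mul(-5, 543), -1)), Mul(Add(Mul(-214, 24), -303), Pow(-424638, -1))) = Add(Mul(-215128, Pow(-2715, -1)), Mul(Add(-5136, -303), Rational(-1, 424638))) = Add(Mul(-215128, Rational(-1, 2715)), Mul(-5439, Rational(-1, 424638))) = Add(Rational(215128, 2715), Rational(1813, 141546)) = Rational(3383936687, 42699710)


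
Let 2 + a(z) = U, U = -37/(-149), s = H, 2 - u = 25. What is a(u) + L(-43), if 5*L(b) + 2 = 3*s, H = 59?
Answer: 4954/149 ≈ 33.248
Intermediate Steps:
u = -23 (u = 2 - 1*25 = 2 - 25 = -23)
s = 59
U = 37/149 (U = -37*(-1/149) = 37/149 ≈ 0.24832)
a(z) = -261/149 (a(z) = -2 + 37/149 = -261/149)
L(b) = 35 (L(b) = -2/5 + (3*59)/5 = -2/5 + (1/5)*177 = -2/5 + 177/5 = 35)
a(u) + L(-43) = -261/149 + 35 = 4954/149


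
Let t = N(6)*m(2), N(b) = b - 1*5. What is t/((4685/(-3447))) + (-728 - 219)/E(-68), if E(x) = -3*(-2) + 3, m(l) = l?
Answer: -4498741/42165 ≈ -106.69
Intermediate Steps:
N(b) = -5 + b (N(b) = b - 5 = -5 + b)
t = 2 (t = (-5 + 6)*2 = 1*2 = 2)
E(x) = 9 (E(x) = 6 + 3 = 9)
t/((4685/(-3447))) + (-728 - 219)/E(-68) = 2/((4685/(-3447))) + (-728 - 219)/9 = 2/((4685*(-1/3447))) - 947*⅑ = 2/(-4685/3447) - 947/9 = 2*(-3447/4685) - 947/9 = -6894/4685 - 947/9 = -4498741/42165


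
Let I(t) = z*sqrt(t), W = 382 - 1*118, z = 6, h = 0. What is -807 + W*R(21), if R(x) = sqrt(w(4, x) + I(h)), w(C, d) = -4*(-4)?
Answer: 249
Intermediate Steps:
w(C, d) = 16
W = 264 (W = 382 - 118 = 264)
I(t) = 6*sqrt(t)
R(x) = 4 (R(x) = sqrt(16 + 6*sqrt(0)) = sqrt(16 + 6*0) = sqrt(16 + 0) = sqrt(16) = 4)
-807 + W*R(21) = -807 + 264*4 = -807 + 1056 = 249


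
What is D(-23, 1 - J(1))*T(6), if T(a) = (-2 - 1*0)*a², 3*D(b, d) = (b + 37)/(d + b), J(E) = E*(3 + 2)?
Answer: 112/9 ≈ 12.444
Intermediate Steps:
J(E) = 5*E (J(E) = E*5 = 5*E)
D(b, d) = (37 + b)/(3*(b + d)) (D(b, d) = ((b + 37)/(d + b))/3 = ((37 + b)/(b + d))/3 = (37 + b)/(3*(b + d)))
T(a) = -2*a² (T(a) = (-2 + 0)*a² = -2*a²)
D(-23, 1 - J(1))*T(6) = ((37 - 23)/(3*(-23 + (1 - 5))))*(-2*6²) = ((⅓)*14/(-23 + (1 - 1*5)))*(-2*36) = ((⅓)*14/(-23 + (1 - 5)))*(-72) = ((⅓)*14/(-23 - 4))*(-72) = ((⅓)*14/(-27))*(-72) = ((⅓)*(-1/27)*14)*(-72) = -14/81*(-72) = 112/9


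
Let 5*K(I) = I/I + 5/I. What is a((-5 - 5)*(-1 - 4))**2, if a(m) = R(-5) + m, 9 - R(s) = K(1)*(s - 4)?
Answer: 121801/25 ≈ 4872.0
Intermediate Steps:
K(I) = 1/5 + 1/I (K(I) = (I/I + 5/I)/5 = (1 + 5/I)/5 = 1/5 + 1/I)
R(s) = 69/5 - 6*s/5 (R(s) = 9 - (1/5)*(5 + 1)/1*(s - 4) = 9 - (1/5)*1*6*(-4 + s) = 9 - 6*(-4 + s)/5 = 9 - (-24/5 + 6*s/5) = 9 + (24/5 - 6*s/5) = 69/5 - 6*s/5)
a(m) = 99/5 + m (a(m) = (69/5 - 6/5*(-5)) + m = (69/5 + 6) + m = 99/5 + m)
a((-5 - 5)*(-1 - 4))**2 = (99/5 + (-5 - 5)*(-1 - 4))**2 = (99/5 - 10*(-5))**2 = (99/5 + 50)**2 = (349/5)**2 = 121801/25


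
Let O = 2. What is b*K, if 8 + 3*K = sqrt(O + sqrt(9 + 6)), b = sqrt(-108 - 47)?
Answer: I*sqrt(155)*(-8 + sqrt(2 + sqrt(15)))/3 ≈ -23.143*I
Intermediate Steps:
b = I*sqrt(155) (b = sqrt(-155) = I*sqrt(155) ≈ 12.45*I)
K = -8/3 + sqrt(2 + sqrt(15))/3 (K = -8/3 + sqrt(2 + sqrt(9 + 6))/3 = -8/3 + sqrt(2 + sqrt(15))/3 ≈ -1.8589)
b*K = (I*sqrt(155))*(-8/3 + sqrt(2 + sqrt(15))/3) = I*sqrt(155)*(-8/3 + sqrt(2 + sqrt(15))/3)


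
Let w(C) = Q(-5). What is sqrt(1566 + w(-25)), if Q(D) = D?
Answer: sqrt(1561) ≈ 39.510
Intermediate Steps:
w(C) = -5
sqrt(1566 + w(-25)) = sqrt(1566 - 5) = sqrt(1561)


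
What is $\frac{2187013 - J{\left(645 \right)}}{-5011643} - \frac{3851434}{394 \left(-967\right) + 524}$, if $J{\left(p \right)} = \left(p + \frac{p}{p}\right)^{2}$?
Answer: $\frac{9314344274842}{953399929391} \approx 9.7696$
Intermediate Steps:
$J{\left(p \right)} = \left(1 + p\right)^{2}$ ($J{\left(p \right)} = \left(p + 1\right)^{2} = \left(1 + p\right)^{2}$)
$\frac{2187013 - J{\left(645 \right)}}{-5011643} - \frac{3851434}{394 \left(-967\right) + 524} = \frac{2187013 - \left(1 + 645\right)^{2}}{-5011643} - \frac{3851434}{394 \left(-967\right) + 524} = \left(2187013 - 646^{2}\right) \left(- \frac{1}{5011643}\right) - \frac{3851434}{-380998 + 524} = \left(2187013 - 417316\right) \left(- \frac{1}{5011643}\right) - \frac{3851434}{-380474} = \left(2187013 - 417316\right) \left(- \frac{1}{5011643}\right) - - \frac{1925717}{190237} = 1769697 \left(- \frac{1}{5011643}\right) + \frac{1925717}{190237} = - \frac{1769697}{5011643} + \frac{1925717}{190237} = \frac{9314344274842}{953399929391}$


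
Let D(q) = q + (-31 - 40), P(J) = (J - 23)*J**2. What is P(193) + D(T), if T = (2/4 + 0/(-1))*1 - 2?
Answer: 12664515/2 ≈ 6.3323e+6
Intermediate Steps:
T = -3/2 (T = (2*(1/4) + 0*(-1))*1 - 2 = (1/2 + 0)*1 - 2 = (1/2)*1 - 2 = 1/2 - 2 = -3/2 ≈ -1.5000)
P(J) = J**2*(-23 + J) (P(J) = (-23 + J)*J**2 = J**2*(-23 + J))
D(q) = -71 + q (D(q) = q - 71 = -71 + q)
P(193) + D(T) = 193**2*(-23 + 193) + (-71 - 3/2) = 37249*170 - 145/2 = 6332330 - 145/2 = 12664515/2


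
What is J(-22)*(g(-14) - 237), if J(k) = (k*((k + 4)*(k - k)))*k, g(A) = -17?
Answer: 0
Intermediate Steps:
J(k) = 0 (J(k) = (k*((4 + k)*0))*k = (k*0)*k = 0*k = 0)
J(-22)*(g(-14) - 237) = 0*(-17 - 237) = 0*(-254) = 0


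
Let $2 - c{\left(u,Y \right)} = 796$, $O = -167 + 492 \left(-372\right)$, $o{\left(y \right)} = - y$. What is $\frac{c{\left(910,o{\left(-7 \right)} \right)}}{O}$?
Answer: $\frac{794}{183191} \approx 0.0043343$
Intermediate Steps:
$O = -183191$ ($O = -167 - 183024 = -183191$)
$c{\left(u,Y \right)} = -794$ ($c{\left(u,Y \right)} = 2 - 796 = -794$)
$\frac{c{\left(910,o{\left(-7 \right)} \right)}}{O} = - \frac{794}{-183191} = \left(-794\right) \left(- \frac{1}{183191}\right) = \frac{794}{183191}$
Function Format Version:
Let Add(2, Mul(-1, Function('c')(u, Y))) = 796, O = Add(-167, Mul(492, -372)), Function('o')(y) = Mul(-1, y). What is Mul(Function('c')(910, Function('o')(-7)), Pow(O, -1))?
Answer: Rational(794, 183191) ≈ 0.0043343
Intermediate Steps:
O = -183191 (O = Add(-167, -183024) = -183191)
Function('c')(u, Y) = -794 (Function('c')(u, Y) = Add(2, Mul(-1, 796)) = Add(2, -796) = -794)
Mul(Function('c')(910, Function('o')(-7)), Pow(O, -1)) = Mul(-794, Pow(-183191, -1)) = Mul(-794, Rational(-1, 183191)) = Rational(794, 183191)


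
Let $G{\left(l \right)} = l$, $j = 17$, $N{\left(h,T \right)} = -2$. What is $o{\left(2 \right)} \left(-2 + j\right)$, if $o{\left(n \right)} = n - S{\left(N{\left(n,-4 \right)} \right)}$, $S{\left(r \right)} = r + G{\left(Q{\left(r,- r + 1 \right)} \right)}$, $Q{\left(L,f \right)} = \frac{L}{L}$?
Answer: $45$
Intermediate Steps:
$Q{\left(L,f \right)} = 1$
$S{\left(r \right)} = 1 + r$ ($S{\left(r \right)} = r + 1 = 1 + r$)
$o{\left(n \right)} = 1 + n$ ($o{\left(n \right)} = n - \left(1 - 2\right) = n - -1 = n + 1 = 1 + n$)
$o{\left(2 \right)} \left(-2 + j\right) = \left(1 + 2\right) \left(-2 + 17\right) = 3 \cdot 15 = 45$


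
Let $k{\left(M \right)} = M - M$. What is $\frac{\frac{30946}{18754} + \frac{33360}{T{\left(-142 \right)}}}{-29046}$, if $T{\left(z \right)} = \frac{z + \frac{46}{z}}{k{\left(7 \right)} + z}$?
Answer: $- \frac{630794905141}{550448335182} \approx -1.146$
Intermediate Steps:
$k{\left(M \right)} = 0$
$T{\left(z \right)} = \frac{z + \frac{46}{z}}{z}$ ($T{\left(z \right)} = \frac{z + \frac{46}{z}}{0 + z} = \frac{z + \frac{46}{z}}{z}$)
$\frac{\frac{30946}{18754} + \frac{33360}{T{\left(-142 \right)}}}{-29046} = \frac{\frac{30946}{18754} + \frac{33360}{1 + \frac{46}{20164}}}{-29046} = \left(30946 \cdot \frac{1}{18754} + \frac{33360}{1 + 46 \cdot \frac{1}{20164}}\right) \left(- \frac{1}{29046}\right) = \left(\frac{15473}{9377} + \frac{33360}{1 + \frac{23}{10082}}\right) \left(- \frac{1}{29046}\right) = \left(\frac{15473}{9377} + \frac{33360}{\frac{10105}{10082}}\right) \left(- \frac{1}{29046}\right) = \left(\frac{15473}{9377} + 33360 \cdot \frac{10082}{10105}\right) \left(- \frac{1}{29046}\right) = \left(\frac{15473}{9377} + \frac{67267104}{2021}\right) \left(- \frac{1}{29046}\right) = \frac{630794905141}{18950917} \left(- \frac{1}{29046}\right) = - \frac{630794905141}{550448335182}$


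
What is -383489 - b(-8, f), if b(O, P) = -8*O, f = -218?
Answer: -383553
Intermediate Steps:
-383489 - b(-8, f) = -383489 - (-8)*(-8) = -383489 - 1*64 = -383489 - 64 = -383553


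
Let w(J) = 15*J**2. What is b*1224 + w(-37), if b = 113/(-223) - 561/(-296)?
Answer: 183457500/8251 ≈ 22235.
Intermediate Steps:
b = 91655/66008 (b = 113*(-1/223) - 561*(-1/296) = -113/223 + 561/296 = 91655/66008 ≈ 1.3885)
b*1224 + w(-37) = (91655/66008)*1224 + 15*(-37)**2 = 14023215/8251 + 15*1369 = 14023215/8251 + 20535 = 183457500/8251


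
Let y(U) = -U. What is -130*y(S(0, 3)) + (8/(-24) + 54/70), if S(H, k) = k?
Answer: 40996/105 ≈ 390.44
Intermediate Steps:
-130*y(S(0, 3)) + (8/(-24) + 54/70) = -(-130)*3 + (8/(-24) + 54/70) = -130*(-3) + (8*(-1/24) + 54*(1/70)) = 390 + (-⅓ + 27/35) = 390 + 46/105 = 40996/105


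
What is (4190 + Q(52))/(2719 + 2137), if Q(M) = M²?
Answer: 3447/2428 ≈ 1.4197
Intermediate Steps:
(4190 + Q(52))/(2719 + 2137) = (4190 + 52²)/(2719 + 2137) = (4190 + 2704)/4856 = 6894*(1/4856) = 3447/2428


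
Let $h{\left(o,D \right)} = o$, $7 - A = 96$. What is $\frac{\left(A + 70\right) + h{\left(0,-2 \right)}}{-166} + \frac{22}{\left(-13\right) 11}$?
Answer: $- \frac{85}{2158} \approx -0.039388$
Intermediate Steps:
$A = -89$ ($A = 7 - 96 = -89$)
$\frac{\left(A + 70\right) + h{\left(0,-2 \right)}}{-166} + \frac{22}{\left(-13\right) 11} = \frac{\left(-89 + 70\right) + 0}{-166} + \frac{22}{\left(-13\right) 11} = \left(-19 + 0\right) \left(- \frac{1}{166}\right) + \frac{22}{-143} = \left(-19\right) \left(- \frac{1}{166}\right) + 22 \left(- \frac{1}{143}\right) = \frac{19}{166} - \frac{2}{13} = - \frac{85}{2158}$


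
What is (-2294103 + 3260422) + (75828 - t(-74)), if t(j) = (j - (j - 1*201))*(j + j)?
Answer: 1071895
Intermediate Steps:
t(j) = 402*j (t(j) = (j - (j - 201))*(2*j) = (j - (-201 + j))*(2*j) = (j + (201 - j))*(2*j) = 201*(2*j) = 402*j)
(-2294103 + 3260422) + (75828 - t(-74)) = (-2294103 + 3260422) + (75828 - 402*(-74)) = 966319 + (75828 - 1*(-29748)) = 966319 + (75828 + 29748) = 966319 + 105576 = 1071895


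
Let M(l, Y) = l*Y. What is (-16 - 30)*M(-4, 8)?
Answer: 1472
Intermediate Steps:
M(l, Y) = Y*l
(-16 - 30)*M(-4, 8) = (-16 - 30)*(8*(-4)) = -46*(-32) = 1472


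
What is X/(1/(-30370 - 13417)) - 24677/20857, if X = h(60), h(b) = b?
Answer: -54795952217/20857 ≈ -2.6272e+6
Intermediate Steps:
X = 60
X/(1/(-30370 - 13417)) - 24677/20857 = 60/(1/(-30370 - 13417)) - 24677/20857 = 60/(1/(-43787)) - 24677*1/20857 = 60/(-1/43787) - 24677/20857 = 60*(-43787) - 24677/20857 = -2627220 - 24677/20857 = -54795952217/20857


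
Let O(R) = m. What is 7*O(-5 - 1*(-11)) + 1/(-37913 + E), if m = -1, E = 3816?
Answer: -238680/34097 ≈ -7.0000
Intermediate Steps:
O(R) = -1
7*O(-5 - 1*(-11)) + 1/(-37913 + E) = 7*(-1) + 1/(-37913 + 3816) = -7 + 1/(-34097) = -7 - 1/34097 = -238680/34097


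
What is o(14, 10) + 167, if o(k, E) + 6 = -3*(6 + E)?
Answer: 113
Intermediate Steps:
o(k, E) = -24 - 3*E (o(k, E) = -6 - 3*(6 + E) = -6 + (-18 - 3*E) = -24 - 3*E)
o(14, 10) + 167 = (-24 - 3*10) + 167 = (-24 - 30) + 167 = -54 + 167 = 113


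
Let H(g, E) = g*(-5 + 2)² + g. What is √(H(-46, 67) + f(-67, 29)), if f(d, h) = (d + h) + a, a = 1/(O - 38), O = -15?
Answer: I*√1398935/53 ≈ 22.316*I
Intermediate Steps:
a = -1/53 (a = 1/(-15 - 38) = 1/(-53) = -1/53 ≈ -0.018868)
f(d, h) = -1/53 + d + h (f(d, h) = (d + h) - 1/53 = -1/53 + d + h)
H(g, E) = 10*g (H(g, E) = g*(-3)² + g = g*9 + g = 9*g + g = 10*g)
√(H(-46, 67) + f(-67, 29)) = √(10*(-46) + (-1/53 - 67 + 29)) = √(-460 - 2015/53) = √(-26395/53) = I*√1398935/53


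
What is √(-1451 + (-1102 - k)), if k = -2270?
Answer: I*√283 ≈ 16.823*I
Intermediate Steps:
√(-1451 + (-1102 - k)) = √(-1451 + (-1102 - 1*(-2270))) = √(-1451 + (-1102 + 2270)) = √(-1451 + 1168) = √(-283) = I*√283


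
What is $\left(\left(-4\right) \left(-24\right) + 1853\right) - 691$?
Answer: $1258$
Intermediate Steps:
$\left(\left(-4\right) \left(-24\right) + 1853\right) - 691 = \left(96 + 1853\right) - 691 = 1949 - 691 = 1258$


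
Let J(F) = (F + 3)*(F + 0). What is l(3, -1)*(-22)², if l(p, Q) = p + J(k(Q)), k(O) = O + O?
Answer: 484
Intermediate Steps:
k(O) = 2*O
J(F) = F*(3 + F) (J(F) = (3 + F)*F = F*(3 + F))
l(p, Q) = p + 2*Q*(3 + 2*Q) (l(p, Q) = p + (2*Q)*(3 + 2*Q) = p + 2*Q*(3 + 2*Q))
l(3, -1)*(-22)² = (3 + 2*(-1)*(3 + 2*(-1)))*(-22)² = (3 + 2*(-1)*(3 - 2))*484 = (3 + 2*(-1)*1)*484 = (3 - 2)*484 = 1*484 = 484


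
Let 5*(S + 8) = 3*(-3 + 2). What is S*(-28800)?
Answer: 247680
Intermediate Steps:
S = -43/5 (S = -8 + (3*(-3 + 2))/5 = -8 + (3*(-1))/5 = -8 + (1/5)*(-3) = -8 - 3/5 = -43/5 ≈ -8.6000)
S*(-28800) = -43/5*(-28800) = 247680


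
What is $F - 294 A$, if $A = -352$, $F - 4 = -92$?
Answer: $103400$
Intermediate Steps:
$F = -88$ ($F = 4 - 92 = -88$)
$F - 294 A = -88 - -103488 = -88 + 103488 = 103400$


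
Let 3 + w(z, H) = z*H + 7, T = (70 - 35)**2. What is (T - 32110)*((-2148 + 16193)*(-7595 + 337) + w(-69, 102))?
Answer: 3148591214940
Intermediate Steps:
T = 1225 (T = 35**2 = 1225)
w(z, H) = 4 + H*z (w(z, H) = -3 + (z*H + 7) = -3 + (H*z + 7) = -3 + (7 + H*z) = 4 + H*z)
(T - 32110)*((-2148 + 16193)*(-7595 + 337) + w(-69, 102)) = (1225 - 32110)*((-2148 + 16193)*(-7595 + 337) + (4 + 102*(-69))) = -30885*(14045*(-7258) + (4 - 7038)) = -30885*(-101938610 - 7034) = -30885*(-101945644) = 3148591214940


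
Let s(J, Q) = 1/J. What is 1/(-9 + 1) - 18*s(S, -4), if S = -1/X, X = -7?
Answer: -1009/8 ≈ -126.13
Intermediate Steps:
S = 1/7 (S = -1/(-7) = -1*(-1/7) = 1/7 ≈ 0.14286)
1/(-9 + 1) - 18*s(S, -4) = 1/(-9 + 1) - 18/1/7 = 1/(-8) - 18*7 = -1/8 - 126 = -1009/8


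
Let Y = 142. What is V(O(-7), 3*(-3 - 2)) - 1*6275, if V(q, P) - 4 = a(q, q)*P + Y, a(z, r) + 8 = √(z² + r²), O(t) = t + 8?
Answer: -6009 - 15*√2 ≈ -6030.2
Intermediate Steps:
O(t) = 8 + t
a(z, r) = -8 + √(r² + z²) (a(z, r) = -8 + √(z² + r²) = -8 + √(r² + z²))
V(q, P) = 146 + P*(-8 + √2*√(q²)) (V(q, P) = 4 + ((-8 + √(q² + q²))*P + 142) = 4 + ((-8 + √(2*q²))*P + 142) = 4 + ((-8 + √2*√(q²))*P + 142) = 4 + (P*(-8 + √2*√(q²)) + 142) = 4 + (142 + P*(-8 + √2*√(q²))) = 146 + P*(-8 + √2*√(q²)))
V(O(-7), 3*(-3 - 2)) - 1*6275 = (146 + (3*(-3 - 2))*(-8 + √2*√((8 - 7)²))) - 1*6275 = (146 + (3*(-5))*(-8 + √2*√(1²))) - 6275 = (146 - 15*(-8 + √2*√1)) - 6275 = (146 - 15*(-8 + √2*1)) - 6275 = (146 - 15*(-8 + √2)) - 6275 = (146 + (120 - 15*√2)) - 6275 = (266 - 15*√2) - 6275 = -6009 - 15*√2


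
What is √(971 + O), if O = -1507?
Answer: 2*I*√134 ≈ 23.152*I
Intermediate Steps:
√(971 + O) = √(971 - 1507) = √(-536) = 2*I*√134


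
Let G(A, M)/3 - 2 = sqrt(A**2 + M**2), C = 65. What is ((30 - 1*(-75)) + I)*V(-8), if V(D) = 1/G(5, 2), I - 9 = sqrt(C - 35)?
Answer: -76/25 - 2*sqrt(30)/75 + sqrt(870)/75 + 38*sqrt(29)/25 ≈ 5.3927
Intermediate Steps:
G(A, M) = 6 + 3*sqrt(A**2 + M**2)
I = 9 + sqrt(30) (I = 9 + sqrt(65 - 35) = 9 + sqrt(30) ≈ 14.477)
V(D) = 1/(6 + 3*sqrt(29)) (V(D) = 1/(6 + 3*sqrt(5**2 + 2**2)) = 1/(6 + 3*sqrt(25 + 4)) = 1/(6 + 3*sqrt(29)))
((30 - 1*(-75)) + I)*V(-8) = ((30 - 1*(-75)) + (9 + sqrt(30)))*(-2/75 + sqrt(29)/75) = ((30 + 75) + (9 + sqrt(30)))*(-2/75 + sqrt(29)/75) = (105 + (9 + sqrt(30)))*(-2/75 + sqrt(29)/75) = (114 + sqrt(30))*(-2/75 + sqrt(29)/75)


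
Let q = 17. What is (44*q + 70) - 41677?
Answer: -40859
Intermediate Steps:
(44*q + 70) - 41677 = (44*17 + 70) - 41677 = (748 + 70) - 41677 = 818 - 41677 = -40859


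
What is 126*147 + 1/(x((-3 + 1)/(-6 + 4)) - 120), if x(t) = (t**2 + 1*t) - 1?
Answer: 2204117/119 ≈ 18522.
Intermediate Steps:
x(t) = -1 + t + t**2 (x(t) = (t**2 + t) - 1 = (t + t**2) - 1 = -1 + t + t**2)
126*147 + 1/(x((-3 + 1)/(-6 + 4)) - 120) = 126*147 + 1/((-1 + (-3 + 1)/(-6 + 4) + ((-3 + 1)/(-6 + 4))**2) - 120) = 18522 + 1/((-1 - 2/(-2) + (-2/(-2))**2) - 120) = 18522 + 1/((-1 - 2*(-1/2) + (-2*(-1/2))**2) - 120) = 18522 + 1/((-1 + 1 + 1**2) - 120) = 18522 + 1/((-1 + 1 + 1) - 120) = 18522 + 1/(1 - 120) = 18522 + 1/(-119) = 18522 - 1/119 = 2204117/119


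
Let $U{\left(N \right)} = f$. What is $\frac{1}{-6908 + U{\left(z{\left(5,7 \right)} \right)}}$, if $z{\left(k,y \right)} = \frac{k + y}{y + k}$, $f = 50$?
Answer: $- \frac{1}{6858} \approx -0.00014582$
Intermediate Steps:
$z{\left(k,y \right)} = 1$ ($z{\left(k,y \right)} = \frac{k + y}{k + y} = 1$)
$U{\left(N \right)} = 50$
$\frac{1}{-6908 + U{\left(z{\left(5,7 \right)} \right)}} = \frac{1}{-6908 + 50} = \frac{1}{-6858} = - \frac{1}{6858}$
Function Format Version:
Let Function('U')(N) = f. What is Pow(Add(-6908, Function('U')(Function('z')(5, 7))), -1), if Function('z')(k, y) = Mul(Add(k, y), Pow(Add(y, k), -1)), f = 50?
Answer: Rational(-1, 6858) ≈ -0.00014582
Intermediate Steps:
Function('z')(k, y) = 1 (Function('z')(k, y) = Mul(Add(k, y), Pow(Add(k, y), -1)) = 1)
Function('U')(N) = 50
Pow(Add(-6908, Function('U')(Function('z')(5, 7))), -1) = Pow(Add(-6908, 50), -1) = Pow(-6858, -1) = Rational(-1, 6858)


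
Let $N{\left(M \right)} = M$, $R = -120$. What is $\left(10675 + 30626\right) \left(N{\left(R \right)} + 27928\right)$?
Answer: $1148498208$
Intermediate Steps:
$\left(10675 + 30626\right) \left(N{\left(R \right)} + 27928\right) = \left(10675 + 30626\right) \left(-120 + 27928\right) = 41301 \cdot 27808 = 1148498208$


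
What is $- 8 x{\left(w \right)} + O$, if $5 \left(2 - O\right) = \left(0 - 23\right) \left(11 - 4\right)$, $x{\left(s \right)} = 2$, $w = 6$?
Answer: $\frac{91}{5} \approx 18.2$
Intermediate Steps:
$O = \frac{171}{5}$ ($O = 2 - \frac{\left(0 - 23\right) \left(11 - 4\right)}{5} = 2 - \frac{\left(-23\right) 7}{5} = 2 - - \frac{161}{5} = 2 + \frac{161}{5} = \frac{171}{5} \approx 34.2$)
$- 8 x{\left(w \right)} + O = \left(-8\right) 2 + \frac{171}{5} = -16 + \frac{171}{5} = \frac{91}{5}$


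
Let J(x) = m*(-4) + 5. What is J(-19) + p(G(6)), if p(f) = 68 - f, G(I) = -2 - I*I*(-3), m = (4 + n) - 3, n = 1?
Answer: -41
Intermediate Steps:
m = 2 (m = (4 + 1) - 3 = 5 - 3 = 2)
J(x) = -3 (J(x) = 2*(-4) + 5 = -8 + 5 = -3)
G(I) = -2 + 3*I² (G(I) = -2 - I²*(-3) = -2 - (-3)*I² = -2 + 3*I²)
J(-19) + p(G(6)) = -3 + (68 - (-2 + 3*6²)) = -3 + (68 - (-2 + 3*36)) = -3 + (68 - (-2 + 108)) = -3 + (68 - 1*106) = -3 + (68 - 106) = -3 - 38 = -41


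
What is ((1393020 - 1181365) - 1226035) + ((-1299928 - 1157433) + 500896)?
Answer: -2970845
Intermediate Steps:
((1393020 - 1181365) - 1226035) + ((-1299928 - 1157433) + 500896) = (211655 - 1226035) + (-2457361 + 500896) = -1014380 - 1956465 = -2970845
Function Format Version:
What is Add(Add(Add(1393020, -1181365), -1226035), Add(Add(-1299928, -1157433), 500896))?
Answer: -2970845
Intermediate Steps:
Add(Add(Add(1393020, -1181365), -1226035), Add(Add(-1299928, -1157433), 500896)) = Add(Add(211655, -1226035), Add(-2457361, 500896)) = Add(-1014380, -1956465) = -2970845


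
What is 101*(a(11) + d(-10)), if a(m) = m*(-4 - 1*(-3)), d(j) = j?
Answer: -2121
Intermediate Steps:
a(m) = -m (a(m) = m*(-4 + 3) = m*(-1) = -m)
101*(a(11) + d(-10)) = 101*(-1*11 - 10) = 101*(-11 - 10) = 101*(-21) = -2121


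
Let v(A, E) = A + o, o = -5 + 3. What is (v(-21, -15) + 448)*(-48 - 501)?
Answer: -233325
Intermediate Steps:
o = -2
v(A, E) = -2 + A (v(A, E) = A - 2 = -2 + A)
(v(-21, -15) + 448)*(-48 - 501) = ((-2 - 21) + 448)*(-48 - 501) = (-23 + 448)*(-549) = 425*(-549) = -233325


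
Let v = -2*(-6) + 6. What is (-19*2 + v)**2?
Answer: 400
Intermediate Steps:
v = 18 (v = 12 + 6 = 18)
(-19*2 + v)**2 = (-19*2 + 18)**2 = (-38 + 18)**2 = (-20)**2 = 400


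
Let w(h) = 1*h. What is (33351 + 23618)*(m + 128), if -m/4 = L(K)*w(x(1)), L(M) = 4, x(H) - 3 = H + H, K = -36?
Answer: 2734512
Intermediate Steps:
x(H) = 3 + 2*H (x(H) = 3 + (H + H) = 3 + 2*H)
w(h) = h
m = -80 (m = -16*(3 + 2*1) = -16*(3 + 2) = -16*5 = -4*20 = -80)
(33351 + 23618)*(m + 128) = (33351 + 23618)*(-80 + 128) = 56969*48 = 2734512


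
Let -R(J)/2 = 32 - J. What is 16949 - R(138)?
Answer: 16737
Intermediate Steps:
R(J) = -64 + 2*J (R(J) = -2*(32 - J) = -64 + 2*J)
16949 - R(138) = 16949 - (-64 + 2*138) = 16949 - (-64 + 276) = 16949 - 1*212 = 16949 - 212 = 16737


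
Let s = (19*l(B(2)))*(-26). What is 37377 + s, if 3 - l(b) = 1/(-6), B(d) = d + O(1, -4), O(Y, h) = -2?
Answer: 107438/3 ≈ 35813.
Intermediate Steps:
B(d) = -2 + d (B(d) = d - 2 = -2 + d)
l(b) = 19/6 (l(b) = 3 - 1/(-6) = 3 - 1*(-⅙) = 3 + ⅙ = 19/6)
s = -4693/3 (s = (19*(19/6))*(-26) = (361/6)*(-26) = -4693/3 ≈ -1564.3)
37377 + s = 37377 - 4693/3 = 107438/3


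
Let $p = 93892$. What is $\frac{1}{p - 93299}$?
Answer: $\frac{1}{593} \approx 0.0016863$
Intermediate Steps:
$\frac{1}{p - 93299} = \frac{1}{93892 - 93299} = \frac{1}{593}$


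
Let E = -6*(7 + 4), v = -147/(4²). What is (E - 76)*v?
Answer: 10437/8 ≈ 1304.6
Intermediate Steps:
v = -147/16 ≈ -9.1875
E = -66 (E = -6*11 = -66)
(E - 76)*v = (-66 - 76)*(-147/16) = -142*(-147/16) = 10437/8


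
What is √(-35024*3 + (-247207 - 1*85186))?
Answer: I*√437465 ≈ 661.41*I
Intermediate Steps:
√(-35024*3 + (-247207 - 1*85186)) = √(-105072 + (-247207 - 85186)) = √(-105072 - 332393) = √(-437465) = I*√437465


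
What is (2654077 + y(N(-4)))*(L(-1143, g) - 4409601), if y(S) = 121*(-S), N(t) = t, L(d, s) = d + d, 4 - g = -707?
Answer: -11711623166607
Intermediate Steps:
g = 711 (g = 4 - 1*(-707) = 4 + 707 = 711)
L(d, s) = 2*d
y(S) = -121*S
(2654077 + y(N(-4)))*(L(-1143, g) - 4409601) = (2654077 - 121*(-4))*(2*(-1143) - 4409601) = (2654077 + 484)*(-2286 - 4409601) = 2654561*(-4411887) = -11711623166607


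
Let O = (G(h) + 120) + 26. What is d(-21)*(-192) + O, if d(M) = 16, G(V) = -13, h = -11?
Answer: -2939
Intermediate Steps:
O = 133 (O = (-13 + 120) + 26 = 107 + 26 = 133)
d(-21)*(-192) + O = 16*(-192) + 133 = -3072 + 133 = -2939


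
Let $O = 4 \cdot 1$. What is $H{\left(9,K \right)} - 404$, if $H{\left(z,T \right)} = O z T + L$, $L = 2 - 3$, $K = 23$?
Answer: $423$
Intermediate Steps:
$L = -1$ ($L = 2 - 3 = -1$)
$O = 4$
$H{\left(z,T \right)} = -1 + 4 T z$ ($H{\left(z,T \right)} = 4 z T - 1 = 4 T z - 1 = -1 + 4 T z$)
$H{\left(9,K \right)} - 404 = \left(-1 + 4 \cdot 23 \cdot 9\right) - 404 = \left(-1 + 828\right) - 404 = 827 - 404 = 423$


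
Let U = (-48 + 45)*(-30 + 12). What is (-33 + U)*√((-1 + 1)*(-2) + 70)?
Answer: 21*√70 ≈ 175.70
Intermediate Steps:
U = 54 (U = -3*(-18) = 54)
(-33 + U)*√((-1 + 1)*(-2) + 70) = (-33 + 54)*√((-1 + 1)*(-2) + 70) = 21*√(0*(-2) + 70) = 21*√(0 + 70) = 21*√70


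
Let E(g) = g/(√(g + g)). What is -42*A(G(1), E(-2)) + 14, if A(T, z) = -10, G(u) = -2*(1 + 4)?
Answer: 434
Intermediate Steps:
G(u) = -10 (G(u) = -2*5 = -10)
E(g) = √2*√g/2 (E(g) = g/(√(2*g)) = g/((√2*√g)) = g*(√2/(2*√g)) = √2*√g/2)
-42*A(G(1), E(-2)) + 14 = -42*(-10) + 14 = 420 + 14 = 434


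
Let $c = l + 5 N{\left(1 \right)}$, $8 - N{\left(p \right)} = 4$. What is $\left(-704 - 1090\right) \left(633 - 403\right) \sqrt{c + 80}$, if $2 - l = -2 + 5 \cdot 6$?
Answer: $- 412620 \sqrt{74} \approx -3.5495 \cdot 10^{6}$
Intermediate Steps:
$N{\left(p \right)} = 4$ ($N{\left(p \right)} = 8 - 4 = 4$)
$l = -26$ ($l = 2 - \left(-2 + 5 \cdot 6\right) = 2 - \left(-2 + 30\right) = 2 - 28 = -26$)
$c = -6$ ($c = -26 + 5 \cdot 4 = -26 + 20 = -6$)
$\left(-704 - 1090\right) \left(633 - 403\right) \sqrt{c + 80} = \left(-704 - 1090\right) \left(633 - 403\right) \sqrt{-6 + 80} = \left(-1794\right) 230 \sqrt{74} = - 412620 \sqrt{74}$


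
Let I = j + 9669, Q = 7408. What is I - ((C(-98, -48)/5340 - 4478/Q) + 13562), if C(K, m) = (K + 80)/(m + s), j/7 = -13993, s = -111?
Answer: -8896920895997/87358840 ≈ -1.0184e+5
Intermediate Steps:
j = -97951 (j = 7*(-13993) = -97951)
C(K, m) = (80 + K)/(-111 + m) (C(K, m) = (K + 80)/(m - 111) = (80 + K)/(-111 + m))
I = -88282 (I = -97951 + 9669 = -88282)
I - ((C(-98, -48)/5340 - 4478/Q) + 13562) = -88282 - ((((80 - 98)/(-111 - 48))/5340 - 4478/7408) + 13562) = -88282 - (((-18/(-159))*(1/5340) - 4478*1/7408) + 13562) = -88282 - ((-1/159*(-18)*(1/5340) - 2239/3704) + 13562) = -88282 - (((6/53)*(1/5340) - 2239/3704) + 13562) = -88282 - ((1/47170 - 2239/3704) + 13562) = -88282 - (-52804963/87358840 + 13562) = -88282 - 1*1184707783117/87358840 = -88282 - 1184707783117/87358840 = -8896920895997/87358840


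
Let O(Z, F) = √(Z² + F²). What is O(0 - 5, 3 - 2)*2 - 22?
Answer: -22 + 2*√26 ≈ -11.802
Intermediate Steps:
O(Z, F) = √(F² + Z²)
O(0 - 5, 3 - 2)*2 - 22 = √((3 - 2)² + (0 - 5)²)*2 - 22 = √(1² + (-5)²)*2 - 22 = √(1 + 25)*2 - 22 = √26*2 - 22 = 2*√26 - 22 = -22 + 2*√26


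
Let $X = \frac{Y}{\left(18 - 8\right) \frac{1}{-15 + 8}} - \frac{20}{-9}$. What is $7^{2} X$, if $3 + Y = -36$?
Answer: $\frac{130193}{90} \approx 1446.6$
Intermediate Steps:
$Y = -39$ ($Y = -3 - 36 = -39$)
$X = \frac{2657}{90}$ ($X = - \frac{39}{\left(18 - 8\right) \frac{1}{-15 + 8}} - \frac{20}{-9} = - \frac{39}{10 \frac{1}{-7}} - - \frac{20}{9} = - \frac{39}{10 \left(- \frac{1}{7}\right)} + \frac{20}{9} = - \frac{39}{- \frac{10}{7}} + \frac{20}{9} = \left(-39\right) \left(- \frac{7}{10}\right) + \frac{20}{9} = \frac{273}{10} + \frac{20}{9} = \frac{2657}{90} \approx 29.522$)
$7^{2} X = 7^{2} \cdot \frac{2657}{90} = 49 \cdot \frac{2657}{90} = \frac{130193}{90}$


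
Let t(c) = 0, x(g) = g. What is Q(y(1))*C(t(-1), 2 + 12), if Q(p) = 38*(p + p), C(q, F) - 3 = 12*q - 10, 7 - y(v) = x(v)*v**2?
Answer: -3192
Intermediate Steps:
y(v) = 7 - v**3 (y(v) = 7 - v*v**2 = 7 - v**3)
C(q, F) = -7 + 12*q (C(q, F) = 3 + (12*q - 10) = 3 + (-10 + 12*q) = -7 + 12*q)
Q(p) = 76*p (Q(p) = 38*(2*p) = 76*p)
Q(y(1))*C(t(-1), 2 + 12) = (76*(7 - 1*1**3))*(-7 + 12*0) = (76*(7 - 1*1))*(-7 + 0) = (76*(7 - 1))*(-7) = (76*6)*(-7) = 456*(-7) = -3192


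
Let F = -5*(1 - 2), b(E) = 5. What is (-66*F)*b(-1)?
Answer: -1650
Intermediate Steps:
F = 5 (F = -5*(-1) = 5)
(-66*F)*b(-1) = -66*5*5 = -330*5 = -1650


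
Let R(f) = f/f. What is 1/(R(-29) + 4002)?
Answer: 1/4003 ≈ 0.00024981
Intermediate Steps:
R(f) = 1
1/(R(-29) + 4002) = 1/(1 + 4002) = 1/4003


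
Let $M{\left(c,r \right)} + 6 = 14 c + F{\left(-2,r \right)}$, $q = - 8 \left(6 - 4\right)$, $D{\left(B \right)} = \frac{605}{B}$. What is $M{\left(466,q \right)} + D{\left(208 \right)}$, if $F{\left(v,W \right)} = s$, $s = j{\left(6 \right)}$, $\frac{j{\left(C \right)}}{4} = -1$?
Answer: $\frac{1355517}{208} \approx 6516.9$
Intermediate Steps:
$j{\left(C \right)} = -4$ ($j{\left(C \right)} = 4 \left(-1\right) = -4$)
$s = -4$
$F{\left(v,W \right)} = -4$
$q = -16$ ($q = \left(-8\right) 2 = -16$)
$M{\left(c,r \right)} = -10 + 14 c$ ($M{\left(c,r \right)} = -6 + \left(14 c - 4\right) = -6 + \left(-4 + 14 c\right) = -10 + 14 c$)
$M{\left(466,q \right)} + D{\left(208 \right)} = \left(-10 + 14 \cdot 466\right) + \frac{605}{208} = \left(-10 + 6524\right) + 605 \cdot \frac{1}{208} = 6514 + \frac{605}{208} = \frac{1355517}{208}$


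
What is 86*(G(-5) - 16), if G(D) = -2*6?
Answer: -2408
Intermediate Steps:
G(D) = -12
86*(G(-5) - 16) = 86*(-12 - 16) = 86*(-28) = -2408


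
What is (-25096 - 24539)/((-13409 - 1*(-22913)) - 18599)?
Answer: 9927/1819 ≈ 5.4574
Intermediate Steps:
(-25096 - 24539)/((-13409 - 1*(-22913)) - 18599) = -49635/((-13409 + 22913) - 18599) = -49635/(9504 - 18599) = -49635/(-9095) = -49635*(-1/9095) = 9927/1819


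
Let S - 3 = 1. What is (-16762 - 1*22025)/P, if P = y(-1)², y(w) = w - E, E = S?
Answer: -38787/25 ≈ -1551.5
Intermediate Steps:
S = 4 (S = 3 + 1 = 4)
E = 4
y(w) = -4 + w (y(w) = w - 1*4 = w - 4 = -4 + w)
P = 25 (P = (-4 - 1)² = (-5)² = 25)
(-16762 - 1*22025)/P = (-16762 - 1*22025)/25 = (-16762 - 22025)*(1/25) = -38787*1/25 = -38787/25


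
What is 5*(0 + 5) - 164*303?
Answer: -49667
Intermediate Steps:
5*(0 + 5) - 164*303 = 5*5 - 49692 = 25 - 49692 = -49667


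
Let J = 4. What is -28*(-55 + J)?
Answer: 1428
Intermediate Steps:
-28*(-55 + J) = -28*(-55 + 4) = -28*(-51) = 1428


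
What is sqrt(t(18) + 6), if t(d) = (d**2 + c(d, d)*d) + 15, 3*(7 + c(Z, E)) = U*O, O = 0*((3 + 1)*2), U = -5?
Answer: sqrt(219) ≈ 14.799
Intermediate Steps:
O = 0 (O = 0*(4*2) = 0*8 = 0)
c(Z, E) = -7 (c(Z, E) = -7 + (-5*0)/3 = -7 + (1/3)*0 = -7 + 0 = -7)
t(d) = 15 + d**2 - 7*d (t(d) = (d**2 - 7*d) + 15 = 15 + d**2 - 7*d)
sqrt(t(18) + 6) = sqrt((15 + 18**2 - 7*18) + 6) = sqrt((15 + 324 - 126) + 6) = sqrt(213 + 6) = sqrt(219)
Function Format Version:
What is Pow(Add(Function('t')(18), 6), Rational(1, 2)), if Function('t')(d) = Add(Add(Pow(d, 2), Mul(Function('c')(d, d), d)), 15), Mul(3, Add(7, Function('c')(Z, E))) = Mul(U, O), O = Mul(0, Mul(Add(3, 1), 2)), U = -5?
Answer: Pow(219, Rational(1, 2)) ≈ 14.799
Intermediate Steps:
O = 0 (O = Mul(0, Mul(4, 2)) = Mul(0, 8) = 0)
Function('c')(Z, E) = -7 (Function('c')(Z, E) = Add(-7, Mul(Rational(1, 3), Mul(-5, 0))) = Add(-7, Mul(Rational(1, 3), 0)) = Add(-7, 0) = -7)
Function('t')(d) = Add(15, Pow(d, 2), Mul(-7, d)) (Function('t')(d) = Add(Add(Pow(d, 2), Mul(-7, d)), 15) = Add(15, Pow(d, 2), Mul(-7, d)))
Pow(Add(Function('t')(18), 6), Rational(1, 2)) = Pow(Add(Add(15, Pow(18, 2), Mul(-7, 18)), 6), Rational(1, 2)) = Pow(Add(Add(15, 324, -126), 6), Rational(1, 2)) = Pow(Add(213, 6), Rational(1, 2)) = Pow(219, Rational(1, 2))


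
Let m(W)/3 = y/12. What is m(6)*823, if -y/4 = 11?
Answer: -9053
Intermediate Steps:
y = -44 (y = -4*11 = -44)
m(W) = -11 (m(W) = 3*(-44/12) = 3*(-44*1/12) = 3*(-11/3) = -11)
m(6)*823 = -11*823 = -9053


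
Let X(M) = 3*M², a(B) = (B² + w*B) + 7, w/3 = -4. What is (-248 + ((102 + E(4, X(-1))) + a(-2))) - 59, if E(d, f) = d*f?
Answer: -158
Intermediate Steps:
w = -12 (w = 3*(-4) = -12)
a(B) = 7 + B² - 12*B (a(B) = (B² - 12*B) + 7 = 7 + B² - 12*B)
(-248 + ((102 + E(4, X(-1))) + a(-2))) - 59 = (-248 + ((102 + 4*(3*(-1)²)) + (7 + (-2)² - 12*(-2)))) - 59 = (-248 + ((102 + 4*(3*1)) + (7 + 4 + 24))) - 59 = (-248 + ((102 + 4*3) + 35)) - 59 = (-248 + ((102 + 12) + 35)) - 59 = (-248 + (114 + 35)) - 59 = (-248 + 149) - 59 = -99 - 59 = -158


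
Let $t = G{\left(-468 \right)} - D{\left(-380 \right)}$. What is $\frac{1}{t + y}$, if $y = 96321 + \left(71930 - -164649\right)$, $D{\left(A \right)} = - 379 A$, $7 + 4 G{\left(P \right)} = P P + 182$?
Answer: $\frac{4}{974719} \approx 4.1037 \cdot 10^{-6}$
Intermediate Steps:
$G{\left(P \right)} = \frac{175}{4} + \frac{P^{2}}{4}$ ($G{\left(P \right)} = - \frac{7}{4} + \frac{P P + 182}{4} = - \frac{7}{4} + \frac{P^{2} + 182}{4} = - \frac{7}{4} + \frac{182 + P^{2}}{4} = - \frac{7}{4} + \left(\frac{91}{2} + \frac{P^{2}}{4}\right) = \frac{175}{4} + \frac{P^{2}}{4}$)
$y = 332900$ ($y = 96321 + \left(71930 + 164649\right) = 96321 + 236579 = 332900$)
$t = - \frac{356881}{4}$ ($t = \left(\frac{175}{4} + \frac{\left(-468\right)^{2}}{4}\right) - \left(-379\right) \left(-380\right) = \left(\frac{175}{4} + \frac{1}{4} \cdot 219024\right) - 144020 = \left(\frac{175}{4} + 54756\right) - 144020 = \frac{219199}{4} - 144020 = - \frac{356881}{4} \approx -89220.0$)
$\frac{1}{t + y} = \frac{1}{- \frac{356881}{4} + 332900} = \frac{1}{\frac{974719}{4}} = \frac{4}{974719}$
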